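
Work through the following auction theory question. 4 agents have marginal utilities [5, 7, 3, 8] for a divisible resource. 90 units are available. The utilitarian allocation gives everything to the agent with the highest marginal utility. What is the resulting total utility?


Step 1: The marginal utilities are [5, 7, 3, 8]
Step 2: The highest marginal utility is 8
Step 3: All 90 units go to that agent
Step 4: Total utility = 8 * 90 = 720

720


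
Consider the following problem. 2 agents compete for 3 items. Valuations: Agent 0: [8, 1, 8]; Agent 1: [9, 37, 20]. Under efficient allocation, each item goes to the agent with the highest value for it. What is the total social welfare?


Step 1: For each item, find the maximum value among all agents.
Step 2: Item 0 -> Agent 1 (value 9)
Step 3: Item 1 -> Agent 1 (value 37)
Step 4: Item 2 -> Agent 1 (value 20)
Step 5: Total welfare = 9 + 37 + 20 = 66

66


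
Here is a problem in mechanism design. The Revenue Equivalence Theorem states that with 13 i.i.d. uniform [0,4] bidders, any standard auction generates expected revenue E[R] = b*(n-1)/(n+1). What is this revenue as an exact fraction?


Step 1: By Revenue Equivalence, expected revenue = b*(n-1)/(n+1)
Step 2: Substituting n = 13, b = 4
Step 3: Revenue = 4*(13-1)/(13+1) = 4*12/14
Step 4: Revenue = 48/14 = 24/7

24/7


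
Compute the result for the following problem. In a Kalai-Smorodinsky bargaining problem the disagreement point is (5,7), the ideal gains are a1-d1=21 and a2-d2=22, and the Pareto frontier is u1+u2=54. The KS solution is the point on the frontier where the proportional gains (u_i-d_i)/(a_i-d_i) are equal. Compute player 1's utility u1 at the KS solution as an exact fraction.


Step 1: At the KS point, (u1-d1)/r1 = (u2-d2)/r2 = t and u1+u2 = 54
Step 2: u1 = d1 + r1*t and u2 = d2 + r2*t, so (d1 + r1*t) + (d2 + r2*t) = 54
Step 3: t = (54 - 5 - 7)/(21 + 22) = 42/43
Step 4: u1 = d1 + r1*t = 5 + 21 * 42/43 = 1097/43
Step 5: (Check: u2 = d2 + r2*t = 1225/43; u1+u2 = 1097/43 + 1225/43 = 54, on the frontier.)

1097/43


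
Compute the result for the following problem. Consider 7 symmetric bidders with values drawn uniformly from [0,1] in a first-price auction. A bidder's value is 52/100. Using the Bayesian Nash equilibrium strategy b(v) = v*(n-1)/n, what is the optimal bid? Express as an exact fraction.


Step 1: The symmetric BNE bidding function is b(v) = v * (n-1) / n
Step 2: Substitute v = 13/25 and n = 7
Step 3: b = 13/25 * 6/7
Step 4: b = 78/175

78/175


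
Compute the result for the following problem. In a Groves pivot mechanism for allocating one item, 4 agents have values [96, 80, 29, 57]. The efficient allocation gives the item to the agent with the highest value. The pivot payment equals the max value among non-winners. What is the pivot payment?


Step 1: The efficient winner is agent 0 with value 96
Step 2: Other agents' values: [80, 29, 57]
Step 3: Pivot payment = max(others) = 80
Step 4: The winner pays 80

80


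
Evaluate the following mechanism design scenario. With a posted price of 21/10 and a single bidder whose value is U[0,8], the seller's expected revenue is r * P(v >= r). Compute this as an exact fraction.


Step 1: Posted price r = 21/10, value support [0,8]
Step 2: P(v >= r) = (8 - 21/10)/8 = 59/80
Step 3: Expected revenue = r * P(v >= r) = 21/10 * 59/80
Step 4: Revenue = 1239/800

1239/800


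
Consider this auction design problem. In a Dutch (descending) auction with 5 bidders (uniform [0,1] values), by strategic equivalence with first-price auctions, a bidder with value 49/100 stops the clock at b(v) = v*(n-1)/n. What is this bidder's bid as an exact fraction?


Step 1: Dutch auctions are strategically equivalent to first-price auctions
Step 2: The equilibrium bid is b(v) = v*(n-1)/n
Step 3: b = 49/100 * 4/5
Step 4: b = 49/125

49/125


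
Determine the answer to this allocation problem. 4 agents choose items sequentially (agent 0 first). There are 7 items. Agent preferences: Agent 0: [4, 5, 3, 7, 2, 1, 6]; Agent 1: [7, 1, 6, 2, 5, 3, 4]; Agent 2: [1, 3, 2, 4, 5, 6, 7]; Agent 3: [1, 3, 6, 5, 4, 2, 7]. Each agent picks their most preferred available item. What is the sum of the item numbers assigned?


Step 1: Agent 0 picks item 4
Step 2: Agent 1 picks item 7
Step 3: Agent 2 picks item 1
Step 4: Agent 3 picks item 3
Step 5: Sum = 4 + 7 + 1 + 3 = 15

15


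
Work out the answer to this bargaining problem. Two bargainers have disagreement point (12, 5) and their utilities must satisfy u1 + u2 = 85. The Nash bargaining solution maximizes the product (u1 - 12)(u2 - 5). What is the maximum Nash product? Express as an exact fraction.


Step 1: The Nash solution splits surplus symmetrically above the disagreement point
Step 2: u1 = (total + d1 - d2)/2 = (85 + 12 - 5)/2 = 46
Step 3: u2 = (total - d1 + d2)/2 = (85 - 12 + 5)/2 = 39
Step 4: Nash product = (46 - 12) * (39 - 5)
Step 5: = 34 * 34 = 1156

1156


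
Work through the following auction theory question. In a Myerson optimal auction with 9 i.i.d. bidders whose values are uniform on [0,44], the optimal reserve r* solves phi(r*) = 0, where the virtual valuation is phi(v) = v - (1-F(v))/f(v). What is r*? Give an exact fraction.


Step 1: For U[0,44], F(v) = v/44 and f(v) = 1/44
Step 2: phi(v) = v - (1 - v/44)/(1/44) = v - (44 - v) = 2v - 44
Step 3: Set phi(r*) = 0: 2r* - 44 = 0
Step 4: r* = 44/2 = 22 (the number of bidders n = 9 does not enter)

22


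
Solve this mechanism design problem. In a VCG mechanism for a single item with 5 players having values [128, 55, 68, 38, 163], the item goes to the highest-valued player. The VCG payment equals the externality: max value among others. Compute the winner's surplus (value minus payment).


Step 1: The winner is the agent with the highest value: agent 4 with value 163
Step 2: Values of other agents: [128, 55, 68, 38]
Step 3: VCG payment = max of others' values = 128
Step 4: Surplus = 163 - 128 = 35

35


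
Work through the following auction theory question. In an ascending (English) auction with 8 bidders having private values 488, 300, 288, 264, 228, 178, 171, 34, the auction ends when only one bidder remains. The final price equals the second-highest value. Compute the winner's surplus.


Step 1: Identify the highest value: 488
Step 2: Identify the second-highest value: 300
Step 3: The final price = second-highest value = 300
Step 4: Surplus = 488 - 300 = 188

188


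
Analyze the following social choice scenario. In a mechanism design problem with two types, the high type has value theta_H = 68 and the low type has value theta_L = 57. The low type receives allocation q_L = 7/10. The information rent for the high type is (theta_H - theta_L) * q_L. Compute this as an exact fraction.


Step 1: theta_H - theta_L = 68 - 57 = 11
Step 2: Information rent = (theta_H - theta_L) * q_L
Step 3: = 11 * 7/10
Step 4: = 77/10

77/10


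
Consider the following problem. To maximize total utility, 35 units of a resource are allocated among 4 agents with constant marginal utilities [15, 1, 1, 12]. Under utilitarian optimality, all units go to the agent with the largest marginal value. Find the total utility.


Step 1: The marginal utilities are [15, 1, 1, 12]
Step 2: The highest marginal utility is 15
Step 3: All 35 units go to that agent
Step 4: Total utility = 15 * 35 = 525

525


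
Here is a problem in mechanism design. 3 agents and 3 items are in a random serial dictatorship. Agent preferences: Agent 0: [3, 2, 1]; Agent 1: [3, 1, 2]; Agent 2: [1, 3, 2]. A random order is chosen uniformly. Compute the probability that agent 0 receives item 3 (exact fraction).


Step 1: Agent 0 wants item 3
Step 2: There are 6 possible orderings of agents
Step 3: In 3 orderings, agent 0 gets item 3
Step 4: Probability = 3/6 = 1/2

1/2


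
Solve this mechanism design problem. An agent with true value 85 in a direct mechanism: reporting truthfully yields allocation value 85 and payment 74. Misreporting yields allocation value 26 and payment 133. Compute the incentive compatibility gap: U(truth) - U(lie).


Step 1: U(truth) = value - payment = 85 - 74 = 11
Step 2: U(lie) = allocation - payment = 26 - 133 = -107
Step 3: IC gap = 11 - (-107) = 118

118


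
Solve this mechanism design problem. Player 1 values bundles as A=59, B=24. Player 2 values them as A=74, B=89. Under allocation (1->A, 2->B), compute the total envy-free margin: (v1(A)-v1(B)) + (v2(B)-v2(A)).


Step 1: Player 1's margin = v1(A) - v1(B) = 59 - 24 = 35
Step 2: Player 2's margin = v2(B) - v2(A) = 89 - 74 = 15
Step 3: Total margin = 35 + 15 = 50

50


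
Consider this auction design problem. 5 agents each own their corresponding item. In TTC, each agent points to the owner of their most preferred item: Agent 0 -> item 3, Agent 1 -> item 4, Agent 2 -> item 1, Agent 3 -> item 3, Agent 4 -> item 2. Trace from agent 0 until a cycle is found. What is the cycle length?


Step 1: Trace the pointer graph from agent 0: 0 -> 3 -> 3
Step 2: A cycle is detected when we revisit agent 3
Step 3: The cycle is: 3 -> 3
Step 4: Cycle length = 1

1


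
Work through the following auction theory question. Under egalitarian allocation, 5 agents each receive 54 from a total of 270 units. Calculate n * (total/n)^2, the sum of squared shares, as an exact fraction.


Step 1: Each agent's share = 270/5 = 54
Step 2: Square of each share = (54)^2 = 2916
Step 3: Sum of squares = 5 * 2916 = 14580

14580


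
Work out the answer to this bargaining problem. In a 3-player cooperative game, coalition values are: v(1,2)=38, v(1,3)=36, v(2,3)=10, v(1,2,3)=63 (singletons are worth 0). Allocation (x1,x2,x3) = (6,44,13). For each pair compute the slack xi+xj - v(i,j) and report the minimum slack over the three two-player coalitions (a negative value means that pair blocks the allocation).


Step 1: Slack for coalition (1,2): x1+x2 - v12 = 50 - 38 = 12
Step 2: Slack for coalition (1,3): x1+x3 - v13 = 19 - 36 = -17
Step 3: Slack for coalition (2,3): x2+x3 - v23 = 57 - 10 = 47
Step 4: Minimum slack = min(12, -17, 47) = -17, attained by (1,3); coalition (1,3) can block (slack < 0), so the allocation is not in the core

-17


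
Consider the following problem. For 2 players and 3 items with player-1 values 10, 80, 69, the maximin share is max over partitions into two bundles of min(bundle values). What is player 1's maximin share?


Step 1: Item values = 10, 80, 69
Step 2: Enumerate all 2-bundle partitions and take the smaller bundle:
  Partition 1: {10} vs {80,69} -> bundles 10, 149; min = 10
  Partition 2: {80} vs {10,69} -> bundles 80, 79; min = 79
  Partition 3: {69} vs {10,80} -> bundles 69, 90; min = 69
Step 3: MMS = max(10, 79, 69) = 79

79


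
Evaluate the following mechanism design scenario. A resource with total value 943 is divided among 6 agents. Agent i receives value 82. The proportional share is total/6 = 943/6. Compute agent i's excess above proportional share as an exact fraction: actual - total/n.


Step 1: Proportional share = 943/6
Step 2: Agent's actual allocation = 82
Step 3: Excess = 82 - 943/6 = -451/6

-451/6


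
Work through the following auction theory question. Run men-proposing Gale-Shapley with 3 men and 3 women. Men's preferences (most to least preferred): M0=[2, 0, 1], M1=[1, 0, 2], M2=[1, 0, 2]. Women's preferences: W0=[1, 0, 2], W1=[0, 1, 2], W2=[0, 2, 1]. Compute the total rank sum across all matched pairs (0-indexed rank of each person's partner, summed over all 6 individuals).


Step 1: Run Gale-Shapley (men propose, women hold best offer):
  M0 proposes to W2; she accepts
  M1 proposes to W1; she accepts
  M2 proposes to W1; rejected
  M2 proposes to W0; she accepts
Step 2: Final matching: W0-M2, W1-M1, W2-M0
Step 3: 0-indexed ranks (man's rank of his match, then woman's): 1 + 2 + 0 + 1 + 0 + 0
Step 4: Total rank sum = 4

4


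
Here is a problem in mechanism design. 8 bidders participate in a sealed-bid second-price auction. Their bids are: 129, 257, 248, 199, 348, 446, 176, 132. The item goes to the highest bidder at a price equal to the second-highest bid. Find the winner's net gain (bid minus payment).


Step 1: Sort bids in descending order: 446, 348, 257, 248, 199, 176, 132, 129
Step 2: The winning bid is the highest: 446
Step 3: The payment equals the second-highest bid: 348
Step 4: Surplus = winner's bid - payment = 446 - 348 = 98

98


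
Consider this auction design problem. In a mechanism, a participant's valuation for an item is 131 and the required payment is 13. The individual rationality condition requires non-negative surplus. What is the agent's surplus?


Step 1: Surplus = value - payment = 131 - 13 = 118
Step 2: IR is satisfied (surplus >= 0)

118


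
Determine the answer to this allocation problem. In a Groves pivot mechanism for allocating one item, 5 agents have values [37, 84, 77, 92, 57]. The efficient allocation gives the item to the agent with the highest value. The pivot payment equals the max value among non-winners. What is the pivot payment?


Step 1: The efficient winner is agent 3 with value 92
Step 2: Other agents' values: [37, 84, 77, 57]
Step 3: Pivot payment = max(others) = 84
Step 4: The winner pays 84

84


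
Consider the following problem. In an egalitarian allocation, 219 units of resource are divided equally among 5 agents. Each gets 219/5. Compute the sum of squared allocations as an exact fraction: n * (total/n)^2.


Step 1: Each agent's share = 219/5
Step 2: Square of each share = (219/5)^2 = 47961/25
Step 3: Sum of squares = 5 * 47961/25 = 47961/5

47961/5


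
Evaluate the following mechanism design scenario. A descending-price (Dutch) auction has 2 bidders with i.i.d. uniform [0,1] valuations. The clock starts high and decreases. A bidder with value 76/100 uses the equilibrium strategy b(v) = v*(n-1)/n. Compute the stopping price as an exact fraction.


Step 1: Dutch auctions are strategically equivalent to first-price auctions
Step 2: The equilibrium bid is b(v) = v*(n-1)/n
Step 3: b = 19/25 * 1/2
Step 4: b = 19/50

19/50


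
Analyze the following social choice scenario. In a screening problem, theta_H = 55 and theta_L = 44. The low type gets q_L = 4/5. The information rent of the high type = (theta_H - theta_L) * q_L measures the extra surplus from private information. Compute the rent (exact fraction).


Step 1: theta_H - theta_L = 55 - 44 = 11
Step 2: Information rent = (theta_H - theta_L) * q_L
Step 3: = 11 * 4/5
Step 4: = 44/5

44/5


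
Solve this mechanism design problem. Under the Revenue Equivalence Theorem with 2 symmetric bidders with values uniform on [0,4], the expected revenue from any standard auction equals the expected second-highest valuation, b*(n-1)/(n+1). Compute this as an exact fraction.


Step 1: By Revenue Equivalence, expected revenue = b*(n-1)/(n+1)
Step 2: Substituting n = 2, b = 4
Step 3: Revenue = 4*(2-1)/(2+1) = 4*1/3
Step 4: Revenue = 4/3

4/3


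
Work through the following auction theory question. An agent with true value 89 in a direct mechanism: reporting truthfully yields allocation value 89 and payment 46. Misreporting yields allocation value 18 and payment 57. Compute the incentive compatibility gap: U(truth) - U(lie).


Step 1: U(truth) = value - payment = 89 - 46 = 43
Step 2: U(lie) = allocation - payment = 18 - 57 = -39
Step 3: IC gap = 43 - (-39) = 82

82


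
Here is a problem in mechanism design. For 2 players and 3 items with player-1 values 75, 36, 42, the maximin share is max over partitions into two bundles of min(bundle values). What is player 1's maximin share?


Step 1: Item values = 75, 36, 42
Step 2: Enumerate all 2-bundle partitions and take the smaller bundle:
  Partition 1: {75} vs {36,42} -> bundles 75, 78; min = 75
  Partition 2: {36} vs {75,42} -> bundles 36, 117; min = 36
  Partition 3: {42} vs {75,36} -> bundles 42, 111; min = 42
Step 3: MMS = max(75, 36, 42) = 75

75


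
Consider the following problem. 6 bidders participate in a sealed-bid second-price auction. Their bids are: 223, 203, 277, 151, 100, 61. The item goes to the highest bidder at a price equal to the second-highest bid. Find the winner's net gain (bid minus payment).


Step 1: Sort bids in descending order: 277, 223, 203, 151, 100, 61
Step 2: The winning bid is the highest: 277
Step 3: The payment equals the second-highest bid: 223
Step 4: Surplus = winner's bid - payment = 277 - 223 = 54

54


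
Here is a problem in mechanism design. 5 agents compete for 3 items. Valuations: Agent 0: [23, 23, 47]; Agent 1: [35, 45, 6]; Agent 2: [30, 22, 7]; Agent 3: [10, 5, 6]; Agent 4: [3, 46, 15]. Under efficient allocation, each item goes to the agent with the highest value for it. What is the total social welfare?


Step 1: For each item, find the maximum value among all agents.
Step 2: Item 0 -> Agent 1 (value 35)
Step 3: Item 1 -> Agent 4 (value 46)
Step 4: Item 2 -> Agent 0 (value 47)
Step 5: Total welfare = 35 + 46 + 47 = 128

128


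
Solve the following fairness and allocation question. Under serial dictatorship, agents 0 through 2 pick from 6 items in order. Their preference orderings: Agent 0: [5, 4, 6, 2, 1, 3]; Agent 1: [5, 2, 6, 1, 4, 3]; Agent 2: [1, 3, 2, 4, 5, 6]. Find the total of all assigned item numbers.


Step 1: Agent 0 picks item 5
Step 2: Agent 1 picks item 2
Step 3: Agent 2 picks item 1
Step 4: Sum = 5 + 2 + 1 = 8

8


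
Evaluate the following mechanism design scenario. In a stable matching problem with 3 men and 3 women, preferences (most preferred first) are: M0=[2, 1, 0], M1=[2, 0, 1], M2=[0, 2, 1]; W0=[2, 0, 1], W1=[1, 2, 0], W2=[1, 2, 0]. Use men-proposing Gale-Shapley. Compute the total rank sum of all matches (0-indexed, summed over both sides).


Step 1: Run Gale-Shapley (men propose, women hold best offer):
  M0 proposes to W2; she accepts
  M1 proposes to W2; she switches from M0
  M2 proposes to W0; she accepts
  M0 proposes to W1; she accepts
Step 2: Final matching: W0-M2, W1-M0, W2-M1
Step 3: 0-indexed ranks (man's rank of his match, then woman's): 0 + 0 + 1 + 2 + 0 + 0
Step 4: Total rank sum = 3

3


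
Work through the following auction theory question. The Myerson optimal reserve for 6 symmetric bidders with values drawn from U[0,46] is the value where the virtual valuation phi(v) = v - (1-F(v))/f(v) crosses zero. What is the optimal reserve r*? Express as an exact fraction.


Step 1: For U[0,46], F(v) = v/46 and f(v) = 1/46
Step 2: phi(v) = v - (1 - v/46)/(1/46) = v - (46 - v) = 2v - 46
Step 3: Set phi(r*) = 0: 2r* - 46 = 0
Step 4: r* = 46/2 = 23 (the number of bidders n = 6 does not enter)

23


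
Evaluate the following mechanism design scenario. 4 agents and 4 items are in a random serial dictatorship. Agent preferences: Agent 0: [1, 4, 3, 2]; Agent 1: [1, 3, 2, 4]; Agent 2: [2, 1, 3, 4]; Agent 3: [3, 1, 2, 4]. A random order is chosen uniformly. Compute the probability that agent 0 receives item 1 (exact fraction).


Step 1: Agent 0 wants item 1
Step 2: There are 24 possible orderings of agents
Step 3: In 12 orderings, agent 0 gets item 1
Step 4: Probability = 12/24 = 1/2

1/2


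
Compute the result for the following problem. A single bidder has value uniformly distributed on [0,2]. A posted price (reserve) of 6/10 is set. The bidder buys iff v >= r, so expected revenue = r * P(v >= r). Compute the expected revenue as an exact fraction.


Step 1: Posted price r = 3/5, value support [0,2]
Step 2: P(v >= r) = (2 - 3/5)/2 = 7/10
Step 3: Expected revenue = r * P(v >= r) = 3/5 * 7/10
Step 4: Revenue = 21/50

21/50


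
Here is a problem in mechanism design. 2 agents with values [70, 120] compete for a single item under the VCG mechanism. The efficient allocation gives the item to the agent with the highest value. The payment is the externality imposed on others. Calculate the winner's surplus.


Step 1: The winner is the agent with the highest value: agent 1 with value 120
Step 2: Values of other agents: [70]
Step 3: VCG payment = max of others' values = 70
Step 4: Surplus = 120 - 70 = 50

50


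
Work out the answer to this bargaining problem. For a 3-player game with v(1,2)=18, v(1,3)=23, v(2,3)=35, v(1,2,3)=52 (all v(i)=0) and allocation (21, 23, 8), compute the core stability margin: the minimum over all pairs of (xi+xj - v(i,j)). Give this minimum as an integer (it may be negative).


Step 1: Slack for coalition (1,2): x1+x2 - v12 = 44 - 18 = 26
Step 2: Slack for coalition (1,3): x1+x3 - v13 = 29 - 23 = 6
Step 3: Slack for coalition (2,3): x2+x3 - v23 = 31 - 35 = -4
Step 4: Minimum slack = min(26, 6, -4) = -4, attained by (2,3); coalition (2,3) can block (slack < 0), so the allocation is not in the core

-4


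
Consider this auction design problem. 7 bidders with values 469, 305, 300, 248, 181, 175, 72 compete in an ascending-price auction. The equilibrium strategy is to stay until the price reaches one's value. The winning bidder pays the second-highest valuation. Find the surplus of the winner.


Step 1: Identify the highest value: 469
Step 2: Identify the second-highest value: 305
Step 3: The final price = second-highest value = 305
Step 4: Surplus = 469 - 305 = 164

164


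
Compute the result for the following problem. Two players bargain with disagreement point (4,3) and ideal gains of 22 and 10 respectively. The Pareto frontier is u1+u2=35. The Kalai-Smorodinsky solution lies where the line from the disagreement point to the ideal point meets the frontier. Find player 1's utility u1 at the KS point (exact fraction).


Step 1: At the KS point, (u1-d1)/r1 = (u2-d2)/r2 = t and u1+u2 = 35
Step 2: u1 = d1 + r1*t and u2 = d2 + r2*t, so (d1 + r1*t) + (d2 + r2*t) = 35
Step 3: t = (35 - 4 - 3)/(22 + 10) = 28/32 = 7/8
Step 4: u1 = d1 + r1*t = 4 + 22 * 7/8 = 93/4
Step 5: (Check: u2 = d2 + r2*t = 47/4; u1+u2 = 93/4 + 47/4 = 35, on the frontier.)

93/4


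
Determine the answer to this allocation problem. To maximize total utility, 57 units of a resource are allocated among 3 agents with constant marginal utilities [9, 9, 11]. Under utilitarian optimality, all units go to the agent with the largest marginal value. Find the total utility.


Step 1: The marginal utilities are [9, 9, 11]
Step 2: The highest marginal utility is 11
Step 3: All 57 units go to that agent
Step 4: Total utility = 11 * 57 = 627

627


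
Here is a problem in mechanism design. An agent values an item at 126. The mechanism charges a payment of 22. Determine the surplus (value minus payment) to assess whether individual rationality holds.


Step 1: Surplus = value - payment = 126 - 22 = 104
Step 2: IR is satisfied (surplus >= 0)

104


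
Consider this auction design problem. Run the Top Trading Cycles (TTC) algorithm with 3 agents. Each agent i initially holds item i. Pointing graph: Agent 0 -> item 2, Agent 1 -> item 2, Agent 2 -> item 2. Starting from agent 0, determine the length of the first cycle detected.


Step 1: Trace the pointer graph from agent 0: 0 -> 2 -> 2
Step 2: A cycle is detected when we revisit agent 2
Step 3: The cycle is: 2 -> 2
Step 4: Cycle length = 1

1


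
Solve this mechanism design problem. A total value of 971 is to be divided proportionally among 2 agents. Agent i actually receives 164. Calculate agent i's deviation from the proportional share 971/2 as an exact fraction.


Step 1: Proportional share = 971/2
Step 2: Agent's actual allocation = 164
Step 3: Excess = 164 - 971/2 = -643/2

-643/2


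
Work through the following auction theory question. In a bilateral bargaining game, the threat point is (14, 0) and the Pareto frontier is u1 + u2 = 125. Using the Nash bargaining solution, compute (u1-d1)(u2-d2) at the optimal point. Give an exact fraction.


Step 1: The Nash solution splits surplus symmetrically above the disagreement point
Step 2: u1 = (total + d1 - d2)/2 = (125 + 14 - 0)/2 = 139/2
Step 3: u2 = (total - d1 + d2)/2 = (125 - 14 + 0)/2 = 111/2
Step 4: Nash product = (139/2 - 14) * (111/2 - 0)
Step 5: = 111/2 * 111/2 = 12321/4

12321/4


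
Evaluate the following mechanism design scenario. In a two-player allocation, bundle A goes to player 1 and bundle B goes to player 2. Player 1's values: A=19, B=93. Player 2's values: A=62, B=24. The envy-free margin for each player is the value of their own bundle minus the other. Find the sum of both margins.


Step 1: Player 1's margin = v1(A) - v1(B) = 19 - 93 = -74
Step 2: Player 2's margin = v2(B) - v2(A) = 24 - 62 = -38
Step 3: Total margin = -74 + -38 = -112

-112


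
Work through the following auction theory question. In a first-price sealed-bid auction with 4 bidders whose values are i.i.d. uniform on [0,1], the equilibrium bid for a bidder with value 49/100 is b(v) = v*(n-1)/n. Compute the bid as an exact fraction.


Step 1: The symmetric BNE bidding function is b(v) = v * (n-1) / n
Step 2: Substitute v = 49/100 and n = 4
Step 3: b = 49/100 * 3/4
Step 4: b = 147/400

147/400


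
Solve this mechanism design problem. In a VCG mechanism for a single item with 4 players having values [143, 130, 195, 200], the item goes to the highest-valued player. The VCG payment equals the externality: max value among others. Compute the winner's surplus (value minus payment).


Step 1: The winner is the agent with the highest value: agent 3 with value 200
Step 2: Values of other agents: [143, 130, 195]
Step 3: VCG payment = max of others' values = 195
Step 4: Surplus = 200 - 195 = 5

5


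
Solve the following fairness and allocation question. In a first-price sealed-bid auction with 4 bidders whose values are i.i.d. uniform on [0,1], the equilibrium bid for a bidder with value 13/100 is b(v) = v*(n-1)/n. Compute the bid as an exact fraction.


Step 1: The symmetric BNE bidding function is b(v) = v * (n-1) / n
Step 2: Substitute v = 13/100 and n = 4
Step 3: b = 13/100 * 3/4
Step 4: b = 39/400

39/400


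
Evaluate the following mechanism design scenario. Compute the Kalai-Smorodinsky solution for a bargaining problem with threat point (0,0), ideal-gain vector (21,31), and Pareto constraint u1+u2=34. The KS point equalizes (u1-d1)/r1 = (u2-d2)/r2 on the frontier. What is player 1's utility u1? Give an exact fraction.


Step 1: At the KS point, (u1-d1)/r1 = (u2-d2)/r2 = t and u1+u2 = 34
Step 2: u1 = d1 + r1*t and u2 = d2 + r2*t, so (d1 + r1*t) + (d2 + r2*t) = 34
Step 3: t = (34 - 0 - 0)/(21 + 31) = 34/52 = 17/26
Step 4: u1 = d1 + r1*t = 0 + 21 * 17/26 = 357/26
Step 5: (Check: u2 = d2 + r2*t = 527/26; u1+u2 = 357/26 + 527/26 = 34, on the frontier.)

357/26


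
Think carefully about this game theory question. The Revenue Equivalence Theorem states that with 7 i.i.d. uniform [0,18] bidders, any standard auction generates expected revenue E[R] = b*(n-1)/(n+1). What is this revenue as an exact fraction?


Step 1: By Revenue Equivalence, expected revenue = b*(n-1)/(n+1)
Step 2: Substituting n = 7, b = 18
Step 3: Revenue = 18*(7-1)/(7+1) = 18*6/8
Step 4: Revenue = 108/8 = 27/2

27/2


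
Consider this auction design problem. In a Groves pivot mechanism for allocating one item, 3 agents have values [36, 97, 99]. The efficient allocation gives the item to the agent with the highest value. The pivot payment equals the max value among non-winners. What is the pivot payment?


Step 1: The efficient winner is agent 2 with value 99
Step 2: Other agents' values: [36, 97]
Step 3: Pivot payment = max(others) = 97
Step 4: The winner pays 97

97


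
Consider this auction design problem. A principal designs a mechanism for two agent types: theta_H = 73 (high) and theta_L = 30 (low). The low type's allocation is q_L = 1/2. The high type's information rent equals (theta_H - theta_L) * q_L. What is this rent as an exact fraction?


Step 1: theta_H - theta_L = 73 - 30 = 43
Step 2: Information rent = (theta_H - theta_L) * q_L
Step 3: = 43 * 1/2
Step 4: = 43/2

43/2


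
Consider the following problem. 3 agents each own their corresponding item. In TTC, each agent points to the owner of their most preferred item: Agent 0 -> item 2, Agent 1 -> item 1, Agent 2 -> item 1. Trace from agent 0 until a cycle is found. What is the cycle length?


Step 1: Trace the pointer graph from agent 0: 0 -> 2 -> 1 -> 1
Step 2: A cycle is detected when we revisit agent 1
Step 3: The cycle is: 1 -> 1
Step 4: Cycle length = 1

1


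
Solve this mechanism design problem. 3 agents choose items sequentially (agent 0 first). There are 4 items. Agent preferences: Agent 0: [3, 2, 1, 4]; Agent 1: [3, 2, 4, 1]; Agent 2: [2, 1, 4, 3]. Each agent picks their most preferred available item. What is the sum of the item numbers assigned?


Step 1: Agent 0 picks item 3
Step 2: Agent 1 picks item 2
Step 3: Agent 2 picks item 1
Step 4: Sum = 3 + 2 + 1 = 6

6


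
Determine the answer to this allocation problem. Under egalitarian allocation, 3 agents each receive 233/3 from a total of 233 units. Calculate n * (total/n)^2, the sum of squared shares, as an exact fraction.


Step 1: Each agent's share = 233/3
Step 2: Square of each share = (233/3)^2 = 54289/9
Step 3: Sum of squares = 3 * 54289/9 = 54289/3

54289/3


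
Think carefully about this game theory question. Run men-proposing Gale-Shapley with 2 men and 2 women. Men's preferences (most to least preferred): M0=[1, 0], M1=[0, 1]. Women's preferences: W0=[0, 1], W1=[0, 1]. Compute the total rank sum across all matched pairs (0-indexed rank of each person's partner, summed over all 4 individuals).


Step 1: Run Gale-Shapley (men propose, women hold best offer):
  M0 proposes to W1; she accepts
  M1 proposes to W0; she accepts
Step 2: Final matching: W0-M1, W1-M0
Step 3: 0-indexed ranks (man's rank of his match, then woman's): 0 + 1 + 0 + 0
Step 4: Total rank sum = 1

1


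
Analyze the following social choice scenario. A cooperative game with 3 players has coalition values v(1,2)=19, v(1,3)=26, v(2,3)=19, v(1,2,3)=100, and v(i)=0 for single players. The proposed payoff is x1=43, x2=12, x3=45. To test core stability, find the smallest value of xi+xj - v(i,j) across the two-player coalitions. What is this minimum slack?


Step 1: Slack for coalition (1,2): x1+x2 - v12 = 55 - 19 = 36
Step 2: Slack for coalition (1,3): x1+x3 - v13 = 88 - 26 = 62
Step 3: Slack for coalition (2,3): x2+x3 - v23 = 57 - 19 = 38
Step 4: Minimum slack = min(36, 62, 38) = 36, attained by (1,2); no pair can gain by deviating, so the allocation is in the core

36


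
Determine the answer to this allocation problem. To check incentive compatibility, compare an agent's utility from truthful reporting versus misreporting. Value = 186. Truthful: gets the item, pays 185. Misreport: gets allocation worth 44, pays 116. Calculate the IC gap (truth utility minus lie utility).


Step 1: U(truth) = value - payment = 186 - 185 = 1
Step 2: U(lie) = allocation - payment = 44 - 116 = -72
Step 3: IC gap = 1 - (-72) = 73

73


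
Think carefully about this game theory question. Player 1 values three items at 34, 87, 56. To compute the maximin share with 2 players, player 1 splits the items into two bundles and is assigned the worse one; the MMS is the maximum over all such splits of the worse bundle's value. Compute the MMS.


Step 1: Item values = 34, 87, 56
Step 2: Enumerate all 2-bundle partitions and take the smaller bundle:
  Partition 1: {34} vs {87,56} -> bundles 34, 143; min = 34
  Partition 2: {87} vs {34,56} -> bundles 87, 90; min = 87
  Partition 3: {56} vs {34,87} -> bundles 56, 121; min = 56
Step 3: MMS = max(34, 87, 56) = 87

87


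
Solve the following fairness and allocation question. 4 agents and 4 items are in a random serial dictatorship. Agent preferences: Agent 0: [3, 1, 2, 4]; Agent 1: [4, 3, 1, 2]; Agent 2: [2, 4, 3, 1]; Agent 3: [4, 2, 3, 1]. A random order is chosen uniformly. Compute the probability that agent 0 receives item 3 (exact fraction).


Step 1: Agent 0 wants item 3
Step 2: There are 24 possible orderings of agents
Step 3: In 17 orderings, agent 0 gets item 3
Step 4: Probability = 17/24

17/24


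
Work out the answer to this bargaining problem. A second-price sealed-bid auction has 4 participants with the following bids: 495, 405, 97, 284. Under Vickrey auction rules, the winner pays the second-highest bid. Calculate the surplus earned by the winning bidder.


Step 1: Sort bids in descending order: 495, 405, 284, 97
Step 2: The winning bid is the highest: 495
Step 3: The payment equals the second-highest bid: 405
Step 4: Surplus = winner's bid - payment = 495 - 405 = 90

90


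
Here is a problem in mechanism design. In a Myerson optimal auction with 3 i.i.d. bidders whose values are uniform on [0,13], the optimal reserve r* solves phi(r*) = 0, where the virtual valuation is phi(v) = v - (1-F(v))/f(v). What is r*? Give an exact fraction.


Step 1: For U[0,13], F(v) = v/13 and f(v) = 1/13
Step 2: phi(v) = v - (1 - v/13)/(1/13) = v - (13 - v) = 2v - 13
Step 3: Set phi(r*) = 0: 2r* - 13 = 0
Step 4: r* = 13/2 (the number of bidders n = 3 does not enter)

13/2


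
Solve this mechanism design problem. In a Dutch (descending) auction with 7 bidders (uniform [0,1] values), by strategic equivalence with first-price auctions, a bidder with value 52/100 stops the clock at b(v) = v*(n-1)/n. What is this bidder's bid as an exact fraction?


Step 1: Dutch auctions are strategically equivalent to first-price auctions
Step 2: The equilibrium bid is b(v) = v*(n-1)/n
Step 3: b = 13/25 * 6/7
Step 4: b = 78/175

78/175


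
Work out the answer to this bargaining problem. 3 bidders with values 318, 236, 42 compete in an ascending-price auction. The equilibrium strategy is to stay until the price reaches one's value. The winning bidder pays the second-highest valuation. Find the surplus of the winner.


Step 1: Identify the highest value: 318
Step 2: Identify the second-highest value: 236
Step 3: The final price = second-highest value = 236
Step 4: Surplus = 318 - 236 = 82

82


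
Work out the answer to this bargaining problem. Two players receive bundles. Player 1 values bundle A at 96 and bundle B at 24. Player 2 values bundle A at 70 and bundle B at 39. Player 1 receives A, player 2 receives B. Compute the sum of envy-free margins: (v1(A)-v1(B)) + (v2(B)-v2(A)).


Step 1: Player 1's margin = v1(A) - v1(B) = 96 - 24 = 72
Step 2: Player 2's margin = v2(B) - v2(A) = 39 - 70 = -31
Step 3: Total margin = 72 + -31 = 41

41


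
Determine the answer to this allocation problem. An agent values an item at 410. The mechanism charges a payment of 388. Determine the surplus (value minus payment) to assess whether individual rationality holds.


Step 1: Surplus = value - payment = 410 - 388 = 22
Step 2: IR is satisfied (surplus >= 0)

22


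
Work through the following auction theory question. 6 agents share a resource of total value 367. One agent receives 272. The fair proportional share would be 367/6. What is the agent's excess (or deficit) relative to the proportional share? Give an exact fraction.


Step 1: Proportional share = 367/6
Step 2: Agent's actual allocation = 272
Step 3: Excess = 272 - 367/6 = 1265/6

1265/6


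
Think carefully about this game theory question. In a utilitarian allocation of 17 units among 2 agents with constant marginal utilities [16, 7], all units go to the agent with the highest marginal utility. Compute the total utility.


Step 1: The marginal utilities are [16, 7]
Step 2: The highest marginal utility is 16
Step 3: All 17 units go to that agent
Step 4: Total utility = 16 * 17 = 272

272


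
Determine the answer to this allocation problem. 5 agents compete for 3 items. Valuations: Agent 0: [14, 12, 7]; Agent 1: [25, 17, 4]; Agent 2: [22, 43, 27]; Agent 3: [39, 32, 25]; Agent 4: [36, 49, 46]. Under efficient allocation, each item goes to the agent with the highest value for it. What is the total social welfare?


Step 1: For each item, find the maximum value among all agents.
Step 2: Item 0 -> Agent 3 (value 39)
Step 3: Item 1 -> Agent 4 (value 49)
Step 4: Item 2 -> Agent 4 (value 46)
Step 5: Total welfare = 39 + 49 + 46 = 134

134


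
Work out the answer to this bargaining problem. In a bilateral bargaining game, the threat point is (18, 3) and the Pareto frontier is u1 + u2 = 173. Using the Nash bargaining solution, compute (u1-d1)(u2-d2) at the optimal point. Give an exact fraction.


Step 1: The Nash solution splits surplus symmetrically above the disagreement point
Step 2: u1 = (total + d1 - d2)/2 = (173 + 18 - 3)/2 = 94
Step 3: u2 = (total - d1 + d2)/2 = (173 - 18 + 3)/2 = 79
Step 4: Nash product = (94 - 18) * (79 - 3)
Step 5: = 76 * 76 = 5776

5776


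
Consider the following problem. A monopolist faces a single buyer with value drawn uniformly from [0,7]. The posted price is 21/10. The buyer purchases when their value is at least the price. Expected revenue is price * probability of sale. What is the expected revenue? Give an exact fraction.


Step 1: Posted price r = 21/10, value support [0,7]
Step 2: P(v >= r) = (7 - 21/10)/7 = 7/10
Step 3: Expected revenue = r * P(v >= r) = 21/10 * 7/10
Step 4: Revenue = 147/100

147/100


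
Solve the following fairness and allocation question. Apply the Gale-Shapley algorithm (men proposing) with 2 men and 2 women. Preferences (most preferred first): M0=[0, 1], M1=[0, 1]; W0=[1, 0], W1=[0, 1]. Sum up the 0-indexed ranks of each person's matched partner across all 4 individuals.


Step 1: Run Gale-Shapley (men propose, women hold best offer):
  M0 proposes to W0; she accepts
  M1 proposes to W0; she switches from M0
  M0 proposes to W1; she accepts
Step 2: Final matching: W0-M1, W1-M0
Step 3: 0-indexed ranks (man's rank of his match, then woman's): 0 + 0 + 1 + 0
Step 4: Total rank sum = 1

1


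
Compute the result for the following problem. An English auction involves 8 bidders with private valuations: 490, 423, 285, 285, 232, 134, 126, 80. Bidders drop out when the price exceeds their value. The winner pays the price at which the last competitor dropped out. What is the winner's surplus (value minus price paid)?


Step 1: Identify the highest value: 490
Step 2: Identify the second-highest value: 423
Step 3: The final price = second-highest value = 423
Step 4: Surplus = 490 - 423 = 67

67


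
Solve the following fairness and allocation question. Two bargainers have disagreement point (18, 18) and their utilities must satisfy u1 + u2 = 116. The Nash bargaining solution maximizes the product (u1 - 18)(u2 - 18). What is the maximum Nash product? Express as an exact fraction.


Step 1: The Nash solution splits surplus symmetrically above the disagreement point
Step 2: u1 = (total + d1 - d2)/2 = (116 + 18 - 18)/2 = 58
Step 3: u2 = (total - d1 + d2)/2 = (116 - 18 + 18)/2 = 58
Step 4: Nash product = (58 - 18) * (58 - 18)
Step 5: = 40 * 40 = 1600

1600


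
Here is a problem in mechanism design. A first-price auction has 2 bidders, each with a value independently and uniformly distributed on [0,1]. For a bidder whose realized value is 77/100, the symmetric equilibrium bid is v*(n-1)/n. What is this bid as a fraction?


Step 1: The symmetric BNE bidding function is b(v) = v * (n-1) / n
Step 2: Substitute v = 77/100 and n = 2
Step 3: b = 77/100 * 1/2
Step 4: b = 77/200

77/200


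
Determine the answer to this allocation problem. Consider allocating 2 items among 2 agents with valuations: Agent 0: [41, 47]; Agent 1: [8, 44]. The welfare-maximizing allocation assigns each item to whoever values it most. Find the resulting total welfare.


Step 1: For each item, find the maximum value among all agents.
Step 2: Item 0 -> Agent 0 (value 41)
Step 3: Item 1 -> Agent 0 (value 47)
Step 4: Total welfare = 41 + 47 = 88

88


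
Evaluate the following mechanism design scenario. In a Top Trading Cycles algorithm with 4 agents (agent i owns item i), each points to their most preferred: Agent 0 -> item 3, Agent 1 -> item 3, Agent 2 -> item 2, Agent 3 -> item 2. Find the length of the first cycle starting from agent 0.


Step 1: Trace the pointer graph from agent 0: 0 -> 3 -> 2 -> 2
Step 2: A cycle is detected when we revisit agent 2
Step 3: The cycle is: 2 -> 2
Step 4: Cycle length = 1

1


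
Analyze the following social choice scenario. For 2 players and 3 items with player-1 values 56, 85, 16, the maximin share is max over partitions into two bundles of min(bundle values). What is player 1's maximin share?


Step 1: Item values = 56, 85, 16
Step 2: Enumerate all 2-bundle partitions and take the smaller bundle:
  Partition 1: {56} vs {85,16} -> bundles 56, 101; min = 56
  Partition 2: {85} vs {56,16} -> bundles 85, 72; min = 72
  Partition 3: {16} vs {56,85} -> bundles 16, 141; min = 16
Step 3: MMS = max(56, 72, 16) = 72

72
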